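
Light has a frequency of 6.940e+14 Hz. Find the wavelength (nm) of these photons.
431.98 nm

Using the wave equation: c = fλ

Solving for wavelength:
λ = c/f = (3×10⁸ m/s) / (6.940e+14 Hz)
λ = 431.98 nm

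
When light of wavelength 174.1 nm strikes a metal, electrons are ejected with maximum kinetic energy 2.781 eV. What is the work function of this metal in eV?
4.34 eV

From Einstein's photoelectric equation: KE_max = hf - φ = hc/λ - φ

Rearranging for φ:
φ = hc/λ - KE_max

Calculate photon energy:
E_photon = hc/λ = 7.1214 eV

Therefore:
φ = 7.1214 - 2.781 = 4.34 eV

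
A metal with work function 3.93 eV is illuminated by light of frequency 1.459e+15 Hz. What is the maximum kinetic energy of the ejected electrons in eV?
2.1039 eV

Using Einstein's photoelectric equation: KE_max = hf - φ

First, calculate the photon energy:
E_photon = hf = (6.626×10⁻³⁴ J·s)(1.459e+15 Hz)
E_photon = 6.0339 eV

Then, the maximum kinetic energy:
KE_max = E_photon - φ = 6.0339 eV - 3.93 eV = 2.1039 eV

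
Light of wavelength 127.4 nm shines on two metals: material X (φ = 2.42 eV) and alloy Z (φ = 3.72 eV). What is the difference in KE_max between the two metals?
1.3000 eV

Using KE_max = hc/λ - φ for each metal:

Photon energy: E = hc/λ = 9.7319 eV

For material X (φ₁ = 2.42 eV):
KE₁ = E - φ₁ = 9.7319 - 2.42 = 7.3119 eV

For alloy Z (φ₂ = 3.72 eV):
KE₂ = E - φ₂ = 9.7319 - 3.72 = 6.0119 eV

Difference:
ΔKE = KE₁ - KE₂ = 7.3119 - 6.0119 = 1.3000 eV

Note: The difference equals the difference in work functions: 3.72 - 2.42 = 1.30 eV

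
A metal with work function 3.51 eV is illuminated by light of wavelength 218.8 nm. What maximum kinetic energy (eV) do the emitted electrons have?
2.1566 eV

Using Einstein's photoelectric equation: KE_max = hf - φ = hc/λ - φ

First, calculate the photon energy:
E_photon = hc/λ = (6.626×10⁻³⁴ J·s)(3×10⁸ m/s) / (218.8×10⁻⁹ m)
E_photon = 5.6666 eV

Then, the maximum kinetic energy:
KE_max = E_photon - φ = 5.6666 eV - 3.51 eV = 2.1566 eV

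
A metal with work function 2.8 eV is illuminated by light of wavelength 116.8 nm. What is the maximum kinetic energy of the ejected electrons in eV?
7.8151 eV

Using Einstein's photoelectric equation: KE_max = hf - φ = hc/λ - φ

First, calculate the photon energy:
E_photon = hc/λ = (6.626×10⁻³⁴ J·s)(3×10⁸ m/s) / (116.8×10⁻⁹ m)
E_photon = 10.6151 eV

Then, the maximum kinetic energy:
KE_max = E_photon - φ = 10.6151 eV - 2.8 eV = 7.8151 eV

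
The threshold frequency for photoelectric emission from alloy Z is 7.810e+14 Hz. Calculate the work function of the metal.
3.23 eV

At the threshold frequency, photon energy equals work function:
φ = hf₀

Calculating:
φ = (6.626×10⁻³⁴ J·s)(7.810e+14 Hz)
φ = 3.23 eV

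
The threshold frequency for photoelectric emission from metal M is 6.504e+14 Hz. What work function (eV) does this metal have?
2.69 eV

At the threshold frequency, photon energy equals work function:
φ = hf₀

Calculating:
φ = (6.626×10⁻³⁴ J·s)(6.504e+14 Hz)
φ = 2.69 eV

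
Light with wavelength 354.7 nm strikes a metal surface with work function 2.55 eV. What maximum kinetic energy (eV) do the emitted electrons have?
0.9455 eV

Using Einstein's photoelectric equation: KE_max = hf - φ = hc/λ - φ

First, calculate the photon energy:
E_photon = hc/λ = (6.626×10⁻³⁴ J·s)(3×10⁸ m/s) / (354.7×10⁻⁹ m)
E_photon = 3.4955 eV

Then, the maximum kinetic energy:
KE_max = E_photon - φ = 3.4955 eV - 2.55 eV = 0.9455 eV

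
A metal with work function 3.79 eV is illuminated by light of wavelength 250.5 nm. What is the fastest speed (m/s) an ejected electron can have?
6.3864e+05 m/s

First, find the maximum kinetic energy:
E_photon = hc/λ = 4.9495 eV
KE_max = E_photon - φ = 4.9495 - 3.79 = 1.1595 eV

Convert to Joules: KE_max = 1.1595 × 1.602×10⁻¹⁹ J = 1.8577e-19 J

Then use KE = ½mv² to find velocity:
v = √(2·KE/m) = √(2 × 1.8577e-19 J / 9.109e-31 kg)
v = 6.3864e+05 m/s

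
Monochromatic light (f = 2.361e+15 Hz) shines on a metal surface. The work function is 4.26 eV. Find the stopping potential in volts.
5.5043 V

The stopping potential V_s satisfies: eV_s = KE_max

First, find KE_max using Einstein's equation:
E_photon = hf = (6.626×10⁻³⁴ J·s)(2.361e+15 Hz) = 9.7643 eV
KE_max = E_photon - φ = 9.7643 - 4.26 = 5.5043 eV

Since eV_s = KE_max:
V_s = KE_max/e = 5.5043 V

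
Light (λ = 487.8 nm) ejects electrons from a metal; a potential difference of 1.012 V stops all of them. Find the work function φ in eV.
1.53 eV

The stopping potential gives the maximum kinetic energy: KE_max = eV_s = 1.012 eV

From Einstein's photoelectric equation: KE_max = hc/λ - φ
Rearranging: φ = hc/λ - KE_max

Calculate photon energy:
E_photon = hc/λ = (6.626×10⁻³⁴ J·s)(3×10⁸ m/s) / (487.8×10⁻⁹ m) = 2.5417 eV

Therefore:
φ = 2.5417 - 1.012 = 1.53 eV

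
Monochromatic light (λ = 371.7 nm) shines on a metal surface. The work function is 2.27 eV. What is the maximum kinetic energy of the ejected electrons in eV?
1.0656 eV

Using Einstein's photoelectric equation: KE_max = hf - φ = hc/λ - φ

First, calculate the photon energy:
E_photon = hc/λ = (6.626×10⁻³⁴ J·s)(3×10⁸ m/s) / (371.7×10⁻⁹ m)
E_photon = 3.3356 eV

Then, the maximum kinetic energy:
KE_max = E_photon - φ = 3.3356 eV - 2.27 eV = 1.0656 eV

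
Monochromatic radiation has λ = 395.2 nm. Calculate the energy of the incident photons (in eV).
3.1373 eV

Using E = hf = hc/λ:

E = hc/λ = (6.626×10⁻³⁴ J·s)(3×10⁸ m/s) / (395.2×10⁻⁹ m)
E = 3.1373 eV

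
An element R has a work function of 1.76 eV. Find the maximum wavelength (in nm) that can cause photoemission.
704.46 nm

The threshold wavelength is when the photon energy equals the work function:
hc/λ₀ = φ

Solving for λ₀:
λ₀ = hc/φ = (6.626×10⁻³⁴ J·s)(3×10⁸ m/s) / (1.76 eV × 1.602×10⁻¹⁹ J/eV)
λ₀ = 704.46 nm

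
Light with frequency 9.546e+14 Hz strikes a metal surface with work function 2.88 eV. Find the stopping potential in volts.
1.0679 V

The stopping potential V_s satisfies: eV_s = KE_max

First, find KE_max using Einstein's equation:
E_photon = hf = (6.626×10⁻³⁴ J·s)(9.546e+14 Hz) = 3.9479 eV
KE_max = E_photon - φ = 3.9479 - 2.88 = 1.0679 eV

Since eV_s = KE_max:
V_s = KE_max/e = 1.0679 V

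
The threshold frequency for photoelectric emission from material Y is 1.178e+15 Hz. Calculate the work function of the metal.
4.87 eV

At the threshold frequency, photon energy equals work function:
φ = hf₀

Calculating:
φ = (6.626×10⁻³⁴ J·s)(1.178e+15 Hz)
φ = 4.87 eV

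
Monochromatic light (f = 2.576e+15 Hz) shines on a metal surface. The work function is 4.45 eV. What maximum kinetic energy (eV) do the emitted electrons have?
6.2035 eV

Using Einstein's photoelectric equation: KE_max = hf - φ

First, calculate the photon energy:
E_photon = hf = (6.626×10⁻³⁴ J·s)(2.576e+15 Hz)
E_photon = 10.6535 eV

Then, the maximum kinetic energy:
KE_max = E_photon - φ = 10.6535 eV - 4.45 eV = 6.2035 eV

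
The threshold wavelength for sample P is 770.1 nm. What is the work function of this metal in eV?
1.61 eV

At the threshold wavelength, photon energy equals work function:
φ = hc/λ₀

Calculating:
φ = (6.626×10⁻³⁴ J·s)(3×10⁸ m/s) / (770.1×10⁻⁹ m)
φ = 1.61 eV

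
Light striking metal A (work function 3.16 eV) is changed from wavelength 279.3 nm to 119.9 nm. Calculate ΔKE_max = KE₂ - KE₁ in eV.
5.9015 eV

Using Einstein's equation: KE_max = hc/λ - φ

For λ₁ = 279.3 nm:
KE₁ = hc/λ₁ - φ = 4.4391 - 3.16 = 1.2791 eV

For λ₂ = 119.9 nm:
KE₂ = hc/λ₂ - φ = 10.3406 - 3.16 = 7.1806 eV

Change in KE:
ΔKE = KE₂ - KE₁ = 7.1806 - 1.2791 = 5.9015 eV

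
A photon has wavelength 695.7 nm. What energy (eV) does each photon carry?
1.7822 eV

Using E = hf = hc/λ:

E = hc/λ = (6.626×10⁻³⁴ J·s)(3×10⁸ m/s) / (695.7×10⁻⁹ m)
E = 1.7822 eV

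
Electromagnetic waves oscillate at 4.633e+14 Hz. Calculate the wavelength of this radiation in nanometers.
647.08 nm

Using the wave equation: c = fλ

Solving for wavelength:
λ = c/f = (3×10⁸ m/s) / (4.633e+14 Hz)
λ = 647.08 nm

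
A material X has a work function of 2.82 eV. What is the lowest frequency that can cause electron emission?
6.8187e+14 Hz

The threshold frequency is when the photon energy equals the work function:
hf₀ = φ

Solving for f₀:
f₀ = φ/h = (2.82 eV × 1.602×10⁻¹⁹ J/eV) / (6.626×10⁻³⁴ J·s)
f₀ = 6.8187e+14 Hz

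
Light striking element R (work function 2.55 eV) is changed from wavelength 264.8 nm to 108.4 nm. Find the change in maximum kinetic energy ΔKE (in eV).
6.7555 eV

Using Einstein's equation: KE_max = hc/λ - φ

For λ₁ = 264.8 nm:
KE₁ = hc/λ₁ - φ = 4.6822 - 2.55 = 2.1322 eV

For λ₂ = 108.4 nm:
KE₂ = hc/λ₂ - φ = 11.4377 - 2.55 = 8.8877 eV

Change in KE:
ΔKE = KE₂ - KE₁ = 8.8877 - 2.1322 = 6.7555 eV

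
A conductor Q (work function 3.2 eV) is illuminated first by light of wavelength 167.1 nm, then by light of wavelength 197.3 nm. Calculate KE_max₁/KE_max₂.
1.3683

Using Einstein's equation: KE_max = hc/λ - φ

For λ₁ = 167.1 nm:
E₁ = hc/λ₁ = 7.4198 eV
KE₁ = E₁ - φ = 7.4198 - 3.2 = 4.2198 eV

For λ₂ = 197.3 nm:
E₂ = hc/λ₂ = 6.2840 eV
KE₂ = E₂ - φ = 6.2840 - 3.2 = 3.0840 eV

Ratio: KE₁/KE₂ = 4.2198/3.0840 = 1.3683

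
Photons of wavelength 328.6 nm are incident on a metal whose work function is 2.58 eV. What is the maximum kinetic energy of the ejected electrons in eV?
1.1931 eV

Using Einstein's photoelectric equation: KE_max = hf - φ = hc/λ - φ

First, calculate the photon energy:
E_photon = hc/λ = (6.626×10⁻³⁴ J·s)(3×10⁸ m/s) / (328.6×10⁻⁹ m)
E_photon = 3.7731 eV

Then, the maximum kinetic energy:
KE_max = E_photon - φ = 3.7731 eV - 2.58 eV = 1.1931 eV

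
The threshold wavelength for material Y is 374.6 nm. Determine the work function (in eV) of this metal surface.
3.31 eV

At the threshold wavelength, photon energy equals work function:
φ = hc/λ₀

Calculating:
φ = (6.626×10⁻³⁴ J·s)(3×10⁸ m/s) / (374.6×10⁻⁹ m)
φ = 3.31 eV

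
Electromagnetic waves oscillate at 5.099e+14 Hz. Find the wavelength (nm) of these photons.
587.94 nm

Using the wave equation: c = fλ

Solving for wavelength:
λ = c/f = (3×10⁸ m/s) / (5.099e+14 Hz)
λ = 587.94 nm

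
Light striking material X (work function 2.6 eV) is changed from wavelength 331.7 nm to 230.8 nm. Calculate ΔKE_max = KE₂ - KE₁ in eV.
1.6341 eV

Using Einstein's equation: KE_max = hc/λ - φ

For λ₁ = 331.7 nm:
KE₁ = hc/λ₁ - φ = 3.7378 - 2.6 = 1.1378 eV

For λ₂ = 230.8 nm:
KE₂ = hc/λ₂ - φ = 5.3719 - 2.6 = 2.7719 eV

Change in KE:
ΔKE = KE₂ - KE₁ = 2.7719 - 1.1378 = 1.6341 eV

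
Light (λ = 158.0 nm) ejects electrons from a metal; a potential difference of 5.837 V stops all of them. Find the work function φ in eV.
2.01 eV

The stopping potential gives the maximum kinetic energy: KE_max = eV_s = 5.837 eV

From Einstein's photoelectric equation: KE_max = hc/λ - φ
Rearranging: φ = hc/λ - KE_max

Calculate photon energy:
E_photon = hc/λ = (6.626×10⁻³⁴ J·s)(3×10⁸ m/s) / (158.0×10⁻⁹ m) = 7.8471 eV

Therefore:
φ = 7.8471 - 5.837 = 2.01 eV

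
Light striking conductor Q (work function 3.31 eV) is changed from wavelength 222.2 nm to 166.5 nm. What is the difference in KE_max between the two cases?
1.8667 eV

Using Einstein's equation: KE_max = hc/λ - φ

For λ₁ = 222.2 nm:
KE₁ = hc/λ₁ - φ = 5.5798 - 3.31 = 2.2698 eV

For λ₂ = 166.5 nm:
KE₂ = hc/λ₂ - φ = 7.4465 - 3.31 = 4.1365 eV

Change in KE:
ΔKE = KE₂ - KE₁ = 4.1365 - 2.2698 = 1.8667 eV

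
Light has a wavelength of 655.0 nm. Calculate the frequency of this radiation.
4.5770e+14 Hz

Using the wave equation: c = fλ

Solving for frequency:
f = c/λ = (3×10⁸ m/s) / (655.0×10⁻⁹ m)
f = 4.5770e+14 Hz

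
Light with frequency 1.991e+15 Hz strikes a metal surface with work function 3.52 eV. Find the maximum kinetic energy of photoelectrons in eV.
4.7141 eV

Using Einstein's photoelectric equation: KE_max = hf - φ

First, calculate the photon energy:
E_photon = hf = (6.626×10⁻³⁴ J·s)(1.991e+15 Hz)
E_photon = 8.2341 eV

Then, the maximum kinetic energy:
KE_max = E_photon - φ = 8.2341 eV - 3.52 eV = 4.7141 eV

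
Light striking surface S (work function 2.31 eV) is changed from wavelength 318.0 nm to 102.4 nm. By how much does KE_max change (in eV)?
8.2090 eV

Using Einstein's equation: KE_max = hc/λ - φ

For λ₁ = 318.0 nm:
KE₁ = hc/λ₁ - φ = 3.8989 - 2.31 = 1.5889 eV

For λ₂ = 102.4 nm:
KE₂ = hc/λ₂ - φ = 12.1078 - 2.31 = 9.7978 eV

Change in KE:
ΔKE = KE₂ - KE₁ = 9.7978 - 1.5889 = 8.2090 eV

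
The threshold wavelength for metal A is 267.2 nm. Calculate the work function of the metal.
4.64 eV

At the threshold wavelength, photon energy equals work function:
φ = hc/λ₀

Calculating:
φ = (6.626×10⁻³⁴ J·s)(3×10⁸ m/s) / (267.2×10⁻⁹ m)
φ = 4.64 eV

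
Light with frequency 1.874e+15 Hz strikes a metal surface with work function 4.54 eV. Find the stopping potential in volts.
3.2102 V

The stopping potential V_s satisfies: eV_s = KE_max

First, find KE_max using Einstein's equation:
E_photon = hf = (6.626×10⁻³⁴ J·s)(1.874e+15 Hz) = 7.7502 eV
KE_max = E_photon - φ = 7.7502 - 4.54 = 3.2102 eV

Since eV_s = KE_max:
V_s = KE_max/e = 3.2102 V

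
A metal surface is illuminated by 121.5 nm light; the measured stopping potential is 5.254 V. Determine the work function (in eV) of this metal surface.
4.95 eV

The stopping potential gives the maximum kinetic energy: KE_max = eV_s = 5.254 eV

From Einstein's photoelectric equation: KE_max = hc/λ - φ
Rearranging: φ = hc/λ - KE_max

Calculate photon energy:
E_photon = hc/λ = (6.626×10⁻³⁴ J·s)(3×10⁸ m/s) / (121.5×10⁻⁹ m) = 10.2045 eV

Therefore:
φ = 10.2045 - 5.254 = 4.95 eV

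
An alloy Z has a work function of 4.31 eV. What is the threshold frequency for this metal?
1.0422e+15 Hz

The threshold frequency is when the photon energy equals the work function:
hf₀ = φ

Solving for f₀:
f₀ = φ/h = (4.31 eV × 1.602×10⁻¹⁹ J/eV) / (6.626×10⁻³⁴ J·s)
f₀ = 1.0422e+15 Hz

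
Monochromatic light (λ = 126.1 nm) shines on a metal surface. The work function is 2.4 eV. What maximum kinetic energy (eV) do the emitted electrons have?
7.4322 eV

Using Einstein's photoelectric equation: KE_max = hf - φ = hc/λ - φ

First, calculate the photon energy:
E_photon = hc/λ = (6.626×10⁻³⁴ J·s)(3×10⁸ m/s) / (126.1×10⁻⁹ m)
E_photon = 9.8322 eV

Then, the maximum kinetic energy:
KE_max = E_photon - φ = 9.8322 eV - 2.4 eV = 7.4322 eV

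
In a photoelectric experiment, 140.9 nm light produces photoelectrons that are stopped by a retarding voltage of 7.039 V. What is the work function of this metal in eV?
1.76 eV

The stopping potential gives the maximum kinetic energy: KE_max = eV_s = 7.039 eV

From Einstein's photoelectric equation: KE_max = hc/λ - φ
Rearranging: φ = hc/λ - KE_max

Calculate photon energy:
E_photon = hc/λ = (6.626×10⁻³⁴ J·s)(3×10⁸ m/s) / (140.9×10⁻⁹ m) = 8.7994 eV

Therefore:
φ = 8.7994 - 7.039 = 1.76 eV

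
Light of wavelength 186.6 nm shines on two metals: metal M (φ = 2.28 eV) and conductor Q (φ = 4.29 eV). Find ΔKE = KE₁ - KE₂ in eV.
2.0100 eV

Using KE_max = hc/λ - φ for each metal:

Photon energy: E = hc/λ = 6.6444 eV

For metal M (φ₁ = 2.28 eV):
KE₁ = E - φ₁ = 6.6444 - 2.28 = 4.3644 eV

For conductor Q (φ₂ = 4.29 eV):
KE₂ = E - φ₂ = 6.6444 - 4.29 = 2.3544 eV

Difference:
ΔKE = KE₁ - KE₂ = 4.3644 - 2.3544 = 2.0100 eV

Note: The difference equals the difference in work functions: 4.29 - 2.28 = 2.01 eV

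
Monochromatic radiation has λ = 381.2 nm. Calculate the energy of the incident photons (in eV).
3.2525 eV

Using E = hf = hc/λ:

E = hc/λ = (6.626×10⁻³⁴ J·s)(3×10⁸ m/s) / (381.2×10⁻⁹ m)
E = 3.2525 eV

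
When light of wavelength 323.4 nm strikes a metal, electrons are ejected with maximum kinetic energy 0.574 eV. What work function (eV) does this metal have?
3.26 eV

From Einstein's photoelectric equation: KE_max = hf - φ = hc/λ - φ

Rearranging for φ:
φ = hc/λ - KE_max

Calculate photon energy:
E_photon = hc/λ = 3.8338 eV

Therefore:
φ = 3.8338 - 0.574 = 3.26 eV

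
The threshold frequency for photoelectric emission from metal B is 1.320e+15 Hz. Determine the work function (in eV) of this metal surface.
5.46 eV

At the threshold frequency, photon energy equals work function:
φ = hf₀

Calculating:
φ = (6.626×10⁻³⁴ J·s)(1.320e+15 Hz)
φ = 5.46 eV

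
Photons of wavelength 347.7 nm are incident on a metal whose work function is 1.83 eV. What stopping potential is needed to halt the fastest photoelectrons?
1.7358 V

The stopping potential V_s satisfies: eV_s = KE_max

First, find KE_max using Einstein's equation:
E_photon = hc/λ = 3.5658 eV
KE_max = E_photon - φ = 3.5658 - 1.83 = 1.7358 eV

Since eV_s = KE_max:
V_s = KE_max/e = 1.7358 V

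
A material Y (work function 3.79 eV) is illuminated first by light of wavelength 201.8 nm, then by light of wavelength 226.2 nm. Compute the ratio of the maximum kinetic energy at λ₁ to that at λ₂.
1.3919

Using Einstein's equation: KE_max = hc/λ - φ

For λ₁ = 201.8 nm:
E₁ = hc/λ₁ = 6.1439 eV
KE₁ = E₁ - φ = 6.1439 - 3.79 = 2.3539 eV

For λ₂ = 226.2 nm:
E₂ = hc/λ₂ = 5.4812 eV
KE₂ = E₂ - φ = 5.4812 - 3.79 = 1.6912 eV

Ratio: KE₁/KE₂ = 2.3539/1.6912 = 1.3919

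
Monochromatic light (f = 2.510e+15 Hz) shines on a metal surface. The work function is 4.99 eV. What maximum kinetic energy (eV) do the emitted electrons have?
5.3905 eV

Using Einstein's photoelectric equation: KE_max = hf - φ

First, calculate the photon energy:
E_photon = hf = (6.626×10⁻³⁴ J·s)(2.510e+15 Hz)
E_photon = 10.3805 eV

Then, the maximum kinetic energy:
KE_max = E_photon - φ = 10.3805 eV - 4.99 eV = 5.3905 eV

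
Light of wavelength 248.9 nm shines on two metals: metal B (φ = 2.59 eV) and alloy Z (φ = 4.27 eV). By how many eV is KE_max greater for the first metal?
1.6800 eV

Using KE_max = hc/λ - φ for each metal:

Photon energy: E = hc/λ = 4.9813 eV

For metal B (φ₁ = 2.59 eV):
KE₁ = E - φ₁ = 4.9813 - 2.59 = 2.3913 eV

For alloy Z (φ₂ = 4.27 eV):
KE₂ = E - φ₂ = 4.9813 - 4.27 = 0.7113 eV

Difference:
ΔKE = KE₁ - KE₂ = 2.3913 - 0.7113 = 1.6800 eV

Note: The difference equals the difference in work functions: 4.27 - 2.59 = 1.68 eV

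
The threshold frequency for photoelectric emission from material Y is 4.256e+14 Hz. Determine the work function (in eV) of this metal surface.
1.76 eV

At the threshold frequency, photon energy equals work function:
φ = hf₀

Calculating:
φ = (6.626×10⁻³⁴ J·s)(4.256e+14 Hz)
φ = 1.76 eV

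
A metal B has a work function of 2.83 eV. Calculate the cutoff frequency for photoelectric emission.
6.8429e+14 Hz

The threshold frequency is when the photon energy equals the work function:
hf₀ = φ

Solving for f₀:
f₀ = φ/h = (2.83 eV × 1.602×10⁻¹⁹ J/eV) / (6.626×10⁻³⁴ J·s)
f₀ = 6.8429e+14 Hz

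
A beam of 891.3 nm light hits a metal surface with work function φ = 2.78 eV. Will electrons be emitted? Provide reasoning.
No

For photoemission, the photon energy must exceed the work function.

Photon energy: E = hc/λ = 1.3910 eV
Work function: φ = 2.78 eV

Since E_photon (1.3910 eV) < φ (2.78 eV), photoemission will NOT occur.
The threshold wavelength is λ₀ = hc/φ = 446.0 nm.
Since 891.3 nm > 446.0 nm, the photons lack sufficient energy.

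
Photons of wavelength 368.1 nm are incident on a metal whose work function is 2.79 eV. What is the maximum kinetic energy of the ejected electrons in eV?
0.5782 eV

Using Einstein's photoelectric equation: KE_max = hf - φ = hc/λ - φ

First, calculate the photon energy:
E_photon = hc/λ = (6.626×10⁻³⁴ J·s)(3×10⁸ m/s) / (368.1×10⁻⁹ m)
E_photon = 3.3682 eV

Then, the maximum kinetic energy:
KE_max = E_photon - φ = 3.3682 eV - 2.79 eV = 0.5782 eV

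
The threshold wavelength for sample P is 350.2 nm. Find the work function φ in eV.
3.54 eV

At the threshold wavelength, photon energy equals work function:
φ = hc/λ₀

Calculating:
φ = (6.626×10⁻³⁴ J·s)(3×10⁸ m/s) / (350.2×10⁻⁹ m)
φ = 3.54 eV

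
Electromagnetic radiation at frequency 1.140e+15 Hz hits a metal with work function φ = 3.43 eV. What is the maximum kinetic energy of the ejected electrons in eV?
1.2847 eV

Using Einstein's photoelectric equation: KE_max = hf - φ

First, calculate the photon energy:
E_photon = hf = (6.626×10⁻³⁴ J·s)(1.140e+15 Hz)
E_photon = 4.7147 eV

Then, the maximum kinetic energy:
KE_max = E_photon - φ = 4.7147 eV - 3.43 eV = 1.2847 eV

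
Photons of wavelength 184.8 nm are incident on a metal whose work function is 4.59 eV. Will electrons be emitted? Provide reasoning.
Yes

For photoemission, the photon energy must exceed the work function.

Photon energy: E = hc/λ = 6.7091 eV
Work function: φ = 4.59 eV

Since E_photon (6.7091 eV) > φ (4.59 eV), photoemission WILL occur.
The threshold wavelength is λ₀ = hc/φ = 270.1 nm.
Since 184.8 nm < 270.1 nm, the light has sufficient energy.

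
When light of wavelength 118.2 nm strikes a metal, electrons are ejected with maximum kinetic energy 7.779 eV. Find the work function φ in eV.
2.71 eV

From Einstein's photoelectric equation: KE_max = hf - φ = hc/λ - φ

Rearranging for φ:
φ = hc/λ - KE_max

Calculate photon energy:
E_photon = hc/λ = 10.4894 eV

Therefore:
φ = 10.4894 - 7.779 = 2.71 eV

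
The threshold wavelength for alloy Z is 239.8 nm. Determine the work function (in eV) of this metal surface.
5.17 eV

At the threshold wavelength, photon energy equals work function:
φ = hc/λ₀

Calculating:
φ = (6.626×10⁻³⁴ J·s)(3×10⁸ m/s) / (239.8×10⁻⁹ m)
φ = 5.17 eV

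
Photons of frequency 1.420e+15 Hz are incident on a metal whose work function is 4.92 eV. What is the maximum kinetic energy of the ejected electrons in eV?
0.9526 eV

Using Einstein's photoelectric equation: KE_max = hf - φ

First, calculate the photon energy:
E_photon = hf = (6.626×10⁻³⁴ J·s)(1.420e+15 Hz)
E_photon = 5.8726 eV

Then, the maximum kinetic energy:
KE_max = E_photon - φ = 5.8726 eV - 4.92 eV = 0.9526 eV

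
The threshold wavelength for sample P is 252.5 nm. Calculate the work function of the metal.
4.91 eV

At the threshold wavelength, photon energy equals work function:
φ = hc/λ₀

Calculating:
φ = (6.626×10⁻³⁴ J·s)(3×10⁸ m/s) / (252.5×10⁻⁹ m)
φ = 4.91 eV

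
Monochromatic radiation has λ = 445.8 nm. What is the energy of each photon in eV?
2.7812 eV

Using E = hf = hc/λ:

E = hc/λ = (6.626×10⁻³⁴ J·s)(3×10⁸ m/s) / (445.8×10⁻⁹ m)
E = 2.7812 eV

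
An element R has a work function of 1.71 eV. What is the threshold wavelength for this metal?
725.05 nm

The threshold wavelength is when the photon energy equals the work function:
hc/λ₀ = φ

Solving for λ₀:
λ₀ = hc/φ = (6.626×10⁻³⁴ J·s)(3×10⁸ m/s) / (1.71 eV × 1.602×10⁻¹⁹ J/eV)
λ₀ = 725.05 nm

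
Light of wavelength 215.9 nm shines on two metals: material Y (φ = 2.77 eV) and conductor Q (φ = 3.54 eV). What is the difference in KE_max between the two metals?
0.7700 eV

Using KE_max = hc/λ - φ for each metal:

Photon energy: E = hc/λ = 5.7427 eV

For material Y (φ₁ = 2.77 eV):
KE₁ = E - φ₁ = 5.7427 - 2.77 = 2.9727 eV

For conductor Q (φ₂ = 3.54 eV):
KE₂ = E - φ₂ = 5.7427 - 3.54 = 2.2027 eV

Difference:
ΔKE = KE₁ - KE₂ = 2.9727 - 2.2027 = 0.7700 eV

Note: The difference equals the difference in work functions: 3.54 - 2.77 = 0.77 eV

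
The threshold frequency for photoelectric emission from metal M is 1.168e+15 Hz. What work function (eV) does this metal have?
4.83 eV

At the threshold frequency, photon energy equals work function:
φ = hf₀

Calculating:
φ = (6.626×10⁻³⁴ J·s)(1.168e+15 Hz)
φ = 4.83 eV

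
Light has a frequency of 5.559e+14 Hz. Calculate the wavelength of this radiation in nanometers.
539.29 nm

Using the wave equation: c = fλ

Solving for wavelength:
λ = c/f = (3×10⁸ m/s) / (5.559e+14 Hz)
λ = 539.29 nm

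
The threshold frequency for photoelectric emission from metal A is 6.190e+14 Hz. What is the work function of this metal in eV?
2.56 eV

At the threshold frequency, photon energy equals work function:
φ = hf₀

Calculating:
φ = (6.626×10⁻³⁴ J·s)(6.190e+14 Hz)
φ = 2.56 eV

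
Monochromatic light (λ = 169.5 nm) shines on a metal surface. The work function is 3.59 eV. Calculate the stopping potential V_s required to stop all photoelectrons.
3.7247 V

The stopping potential V_s satisfies: eV_s = KE_max

First, find KE_max using Einstein's equation:
E_photon = hc/λ = 7.3147 eV
KE_max = E_photon - φ = 7.3147 - 3.59 = 3.7247 eV

Since eV_s = KE_max:
V_s = KE_max/e = 3.7247 V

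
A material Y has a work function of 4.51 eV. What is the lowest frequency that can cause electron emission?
1.0905e+15 Hz

The threshold frequency is when the photon energy equals the work function:
hf₀ = φ

Solving for f₀:
f₀ = φ/h = (4.51 eV × 1.602×10⁻¹⁹ J/eV) / (6.626×10⁻³⁴ J·s)
f₀ = 1.0905e+15 Hz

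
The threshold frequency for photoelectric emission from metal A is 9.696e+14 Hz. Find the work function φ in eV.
4.01 eV

At the threshold frequency, photon energy equals work function:
φ = hf₀

Calculating:
φ = (6.626×10⁻³⁴ J·s)(9.696e+14 Hz)
φ = 4.01 eV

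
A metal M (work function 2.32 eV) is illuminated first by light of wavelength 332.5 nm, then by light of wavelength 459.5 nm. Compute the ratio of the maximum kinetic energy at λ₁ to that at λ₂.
3.7247

Using Einstein's equation: KE_max = hc/λ - φ

For λ₁ = 332.5 nm:
E₁ = hc/λ₁ = 3.7288 eV
KE₁ = E₁ - φ = 3.7288 - 2.32 = 1.4088 eV

For λ₂ = 459.5 nm:
E₂ = hc/λ₂ = 2.6982 eV
KE₂ = E₂ - φ = 2.6982 - 2.32 = 0.3782 eV

Ratio: KE₁/KE₂ = 1.4088/0.3782 = 3.7247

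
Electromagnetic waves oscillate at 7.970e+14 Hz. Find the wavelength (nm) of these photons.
376.15 nm

Using the wave equation: c = fλ

Solving for wavelength:
λ = c/f = (3×10⁸ m/s) / (7.970e+14 Hz)
λ = 376.15 nm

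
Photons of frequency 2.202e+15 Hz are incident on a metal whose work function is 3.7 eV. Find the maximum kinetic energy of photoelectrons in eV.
5.4067 eV

Using Einstein's photoelectric equation: KE_max = hf - φ

First, calculate the photon energy:
E_photon = hf = (6.626×10⁻³⁴ J·s)(2.202e+15 Hz)
E_photon = 9.1067 eV

Then, the maximum kinetic energy:
KE_max = E_photon - φ = 9.1067 eV - 3.7 eV = 5.4067 eV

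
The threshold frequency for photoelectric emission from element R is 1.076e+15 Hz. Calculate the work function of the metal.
4.45 eV

At the threshold frequency, photon energy equals work function:
φ = hf₀

Calculating:
φ = (6.626×10⁻³⁴ J·s)(1.076e+15 Hz)
φ = 4.45 eV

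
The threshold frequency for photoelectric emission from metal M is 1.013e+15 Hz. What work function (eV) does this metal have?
4.19 eV

At the threshold frequency, photon energy equals work function:
φ = hf₀

Calculating:
φ = (6.626×10⁻³⁴ J·s)(1.013e+15 Hz)
φ = 4.19 eV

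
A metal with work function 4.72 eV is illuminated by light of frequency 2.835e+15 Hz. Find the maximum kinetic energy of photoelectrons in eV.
7.0046 eV

Using Einstein's photoelectric equation: KE_max = hf - φ

First, calculate the photon energy:
E_photon = hf = (6.626×10⁻³⁴ J·s)(2.835e+15 Hz)
E_photon = 11.7246 eV

Then, the maximum kinetic energy:
KE_max = E_photon - φ = 11.7246 eV - 4.72 eV = 7.0046 eV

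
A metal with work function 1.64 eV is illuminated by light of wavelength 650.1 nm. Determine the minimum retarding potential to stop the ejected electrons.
0.2672 V

The stopping potential V_s satisfies: eV_s = KE_max

First, find KE_max using Einstein's equation:
E_photon = hc/λ = 1.9072 eV
KE_max = E_photon - φ = 1.9072 - 1.64 = 0.2672 eV

Since eV_s = KE_max:
V_s = KE_max/e = 0.2672 V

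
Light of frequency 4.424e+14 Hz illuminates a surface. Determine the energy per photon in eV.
1.8296 eV

Using E = hf:

E = hf = (6.626×10⁻³⁴ J·s)(4.424e+14 Hz)
E = 1.8296 eV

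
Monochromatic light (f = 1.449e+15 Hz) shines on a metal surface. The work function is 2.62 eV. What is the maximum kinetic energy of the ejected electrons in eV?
3.3726 eV

Using Einstein's photoelectric equation: KE_max = hf - φ

First, calculate the photon energy:
E_photon = hf = (6.626×10⁻³⁴ J·s)(1.449e+15 Hz)
E_photon = 5.9926 eV

Then, the maximum kinetic energy:
KE_max = E_photon - φ = 5.9926 eV - 2.62 eV = 3.3726 eV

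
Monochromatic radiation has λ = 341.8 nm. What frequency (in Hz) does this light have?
8.7710e+14 Hz

Using the wave equation: c = fλ

Solving for frequency:
f = c/λ = (3×10⁸ m/s) / (341.8×10⁻⁹ m)
f = 8.7710e+14 Hz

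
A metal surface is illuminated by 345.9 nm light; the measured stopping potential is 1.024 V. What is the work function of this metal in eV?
2.56 eV

The stopping potential gives the maximum kinetic energy: KE_max = eV_s = 1.024 eV

From Einstein's photoelectric equation: KE_max = hc/λ - φ
Rearranging: φ = hc/λ - KE_max

Calculate photon energy:
E_photon = hc/λ = (6.626×10⁻³⁴ J·s)(3×10⁸ m/s) / (345.9×10⁻⁹ m) = 3.5844 eV

Therefore:
φ = 3.5844 - 1.024 = 2.56 eV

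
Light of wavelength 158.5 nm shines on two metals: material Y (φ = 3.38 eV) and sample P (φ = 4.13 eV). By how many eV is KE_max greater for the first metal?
0.7500 eV

Using KE_max = hc/λ - φ for each metal:

Photon energy: E = hc/λ = 7.8223 eV

For material Y (φ₁ = 3.38 eV):
KE₁ = E - φ₁ = 7.8223 - 3.38 = 4.4423 eV

For sample P (φ₂ = 4.13 eV):
KE₂ = E - φ₂ = 7.8223 - 4.13 = 3.6923 eV

Difference:
ΔKE = KE₁ - KE₂ = 4.4423 - 3.6923 = 0.7500 eV

Note: The difference equals the difference in work functions: 4.13 - 3.38 = 0.75 eV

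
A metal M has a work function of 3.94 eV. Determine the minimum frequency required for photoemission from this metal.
9.5269e+14 Hz

The threshold frequency is when the photon energy equals the work function:
hf₀ = φ

Solving for f₀:
f₀ = φ/h = (3.94 eV × 1.602×10⁻¹⁹ J/eV) / (6.626×10⁻³⁴ J·s)
f₀ = 9.5269e+14 Hz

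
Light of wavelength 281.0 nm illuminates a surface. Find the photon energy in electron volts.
4.4122 eV

Using E = hf = hc/λ:

E = hc/λ = (6.626×10⁻³⁴ J·s)(3×10⁸ m/s) / (281.0×10⁻⁹ m)
E = 4.4122 eV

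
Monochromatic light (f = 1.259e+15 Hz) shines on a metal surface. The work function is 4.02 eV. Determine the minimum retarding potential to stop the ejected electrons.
1.1868 V

The stopping potential V_s satisfies: eV_s = KE_max

First, find KE_max using Einstein's equation:
E_photon = hf = (6.626×10⁻³⁴ J·s)(1.259e+15 Hz) = 5.2068 eV
KE_max = E_photon - φ = 5.2068 - 4.02 = 1.1868 eV

Since eV_s = KE_max:
V_s = KE_max/e = 1.1868 V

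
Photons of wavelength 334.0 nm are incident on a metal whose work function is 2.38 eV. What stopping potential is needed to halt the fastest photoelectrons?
1.3321 V

The stopping potential V_s satisfies: eV_s = KE_max

First, find KE_max using Einstein's equation:
E_photon = hc/λ = 3.7121 eV
KE_max = E_photon - φ = 3.7121 - 2.38 = 1.3321 eV

Since eV_s = KE_max:
V_s = KE_max/e = 1.3321 V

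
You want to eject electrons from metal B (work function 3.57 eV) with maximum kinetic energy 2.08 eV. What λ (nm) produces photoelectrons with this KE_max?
219.44 nm

From Einstein's equation: KE_max = hc/λ - φ

Rearranging for λ:
hc/λ = KE_max + φ
λ = hc/(KE_max + φ)

Required photon energy:
E_photon = KE_max + φ = 2.08 + 3.57 = 5.65 eV

Required wavelength:
λ = hc/E_photon = (6.626×10⁻³⁴)(3×10⁸) / (5.65 × 1.602×10⁻¹⁹)
λ = 219.44 nm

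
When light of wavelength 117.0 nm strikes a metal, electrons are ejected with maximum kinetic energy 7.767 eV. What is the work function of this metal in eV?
2.83 eV

From Einstein's photoelectric equation: KE_max = hf - φ = hc/λ - φ

Rearranging for φ:
φ = hc/λ - KE_max

Calculate photon energy:
E_photon = hc/λ = 10.5969 eV

Therefore:
φ = 10.5969 - 7.767 = 2.83 eV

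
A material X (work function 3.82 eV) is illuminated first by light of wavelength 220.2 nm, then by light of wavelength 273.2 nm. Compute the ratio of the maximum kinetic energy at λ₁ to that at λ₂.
2.5208

Using Einstein's equation: KE_max = hc/λ - φ

For λ₁ = 220.2 nm:
E₁ = hc/λ₁ = 5.6305 eV
KE₁ = E₁ - φ = 5.6305 - 3.82 = 1.8105 eV

For λ₂ = 273.2 nm:
E₂ = hc/λ₂ = 4.5382 eV
KE₂ = E₂ - φ = 4.5382 - 3.82 = 0.7182 eV

Ratio: KE₁/KE₂ = 1.8105/0.7182 = 2.5208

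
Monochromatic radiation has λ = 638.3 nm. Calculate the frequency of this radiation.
4.6967e+14 Hz

Using the wave equation: c = fλ

Solving for frequency:
f = c/λ = (3×10⁸ m/s) / (638.3×10⁻⁹ m)
f = 4.6967e+14 Hz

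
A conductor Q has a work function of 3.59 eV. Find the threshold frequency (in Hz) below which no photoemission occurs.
8.6806e+14 Hz

The threshold frequency is when the photon energy equals the work function:
hf₀ = φ

Solving for f₀:
f₀ = φ/h = (3.59 eV × 1.602×10⁻¹⁹ J/eV) / (6.626×10⁻³⁴ J·s)
f₀ = 8.6806e+14 Hz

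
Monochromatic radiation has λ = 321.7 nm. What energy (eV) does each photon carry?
3.8540 eV

Using E = hf = hc/λ:

E = hc/λ = (6.626×10⁻³⁴ J·s)(3×10⁸ m/s) / (321.7×10⁻⁹ m)
E = 3.8540 eV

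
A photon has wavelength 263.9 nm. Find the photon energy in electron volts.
4.6982 eV

Using E = hf = hc/λ:

E = hc/λ = (6.626×10⁻³⁴ J·s)(3×10⁸ m/s) / (263.9×10⁻⁹ m)
E = 4.6982 eV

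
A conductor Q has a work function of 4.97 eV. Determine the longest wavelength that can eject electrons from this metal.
249.47 nm

The threshold wavelength is when the photon energy equals the work function:
hc/λ₀ = φ

Solving for λ₀:
λ₀ = hc/φ = (6.626×10⁻³⁴ J·s)(3×10⁸ m/s) / (4.97 eV × 1.602×10⁻¹⁹ J/eV)
λ₀ = 249.47 nm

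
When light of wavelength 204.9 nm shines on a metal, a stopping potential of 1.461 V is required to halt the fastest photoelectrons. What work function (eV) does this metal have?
4.59 eV

The stopping potential gives the maximum kinetic energy: KE_max = eV_s = 1.461 eV

From Einstein's photoelectric equation: KE_max = hc/λ - φ
Rearranging: φ = hc/λ - KE_max

Calculate photon energy:
E_photon = hc/λ = (6.626×10⁻³⁴ J·s)(3×10⁸ m/s) / (204.9×10⁻⁹ m) = 6.0510 eV

Therefore:
φ = 6.0510 - 1.461 = 4.59 eV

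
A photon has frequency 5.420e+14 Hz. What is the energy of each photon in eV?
2.2415 eV

Using E = hf:

E = hf = (6.626×10⁻³⁴ J·s)(5.420e+14 Hz)
E = 2.2415 eV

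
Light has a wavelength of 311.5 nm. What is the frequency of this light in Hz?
9.6242e+14 Hz

Using the wave equation: c = fλ

Solving for frequency:
f = c/λ = (3×10⁸ m/s) / (311.5×10⁻⁹ m)
f = 9.6242e+14 Hz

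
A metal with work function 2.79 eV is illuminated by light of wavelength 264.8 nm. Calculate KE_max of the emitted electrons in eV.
1.8922 eV

Using Einstein's photoelectric equation: KE_max = hf - φ = hc/λ - φ

First, calculate the photon energy:
E_photon = hc/λ = (6.626×10⁻³⁴ J·s)(3×10⁸ m/s) / (264.8×10⁻⁹ m)
E_photon = 4.6822 eV

Then, the maximum kinetic energy:
KE_max = E_photon - φ = 4.6822 eV - 2.79 eV = 1.8922 eV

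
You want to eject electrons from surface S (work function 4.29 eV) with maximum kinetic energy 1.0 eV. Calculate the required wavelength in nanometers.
234.37 nm

From Einstein's equation: KE_max = hc/λ - φ

Rearranging for λ:
hc/λ = KE_max + φ
λ = hc/(KE_max + φ)

Required photon energy:
E_photon = KE_max + φ = 1.0 + 4.29 = 5.29 eV

Required wavelength:
λ = hc/E_photon = (6.626×10⁻³⁴)(3×10⁸) / (5.29 × 1.602×10⁻¹⁹)
λ = 234.37 nm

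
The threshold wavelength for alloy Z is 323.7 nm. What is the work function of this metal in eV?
3.83 eV

At the threshold wavelength, photon energy equals work function:
φ = hc/λ₀

Calculating:
φ = (6.626×10⁻³⁴ J·s)(3×10⁸ m/s) / (323.7×10⁻⁹ m)
φ = 3.83 eV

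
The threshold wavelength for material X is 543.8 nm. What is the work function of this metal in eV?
2.28 eV

At the threshold wavelength, photon energy equals work function:
φ = hc/λ₀

Calculating:
φ = (6.626×10⁻³⁴ J·s)(3×10⁸ m/s) / (543.8×10⁻⁹ m)
φ = 2.28 eV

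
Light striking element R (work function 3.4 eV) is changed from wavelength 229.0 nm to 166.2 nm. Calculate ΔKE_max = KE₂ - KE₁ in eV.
2.0458 eV

Using Einstein's equation: KE_max = hc/λ - φ

For λ₁ = 229.0 nm:
KE₁ = hc/λ₁ - φ = 5.4142 - 3.4 = 2.0142 eV

For λ₂ = 166.2 nm:
KE₂ = hc/λ₂ - φ = 7.4599 - 3.4 = 4.0599 eV

Change in KE:
ΔKE = KE₂ - KE₁ = 4.0599 - 2.0142 = 2.0458 eV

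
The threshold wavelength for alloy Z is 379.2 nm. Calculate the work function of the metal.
3.27 eV

At the threshold wavelength, photon energy equals work function:
φ = hc/λ₀

Calculating:
φ = (6.626×10⁻³⁴ J·s)(3×10⁸ m/s) / (379.2×10⁻⁹ m)
φ = 3.27 eV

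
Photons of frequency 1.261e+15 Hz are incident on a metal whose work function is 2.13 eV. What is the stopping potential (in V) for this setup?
3.0851 V

The stopping potential V_s satisfies: eV_s = KE_max

First, find KE_max using Einstein's equation:
E_photon = hf = (6.626×10⁻³⁴ J·s)(1.261e+15 Hz) = 5.2151 eV
KE_max = E_photon - φ = 5.2151 - 2.13 = 3.0851 eV

Since eV_s = KE_max:
V_s = KE_max/e = 3.0851 V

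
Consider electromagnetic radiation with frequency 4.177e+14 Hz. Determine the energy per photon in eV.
1.7275 eV

Using E = hf:

E = hf = (6.626×10⁻³⁴ J·s)(4.177e+14 Hz)
E = 1.7275 eV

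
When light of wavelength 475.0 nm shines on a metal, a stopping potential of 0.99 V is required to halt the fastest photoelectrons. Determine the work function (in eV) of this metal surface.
1.62 eV

The stopping potential gives the maximum kinetic energy: KE_max = eV_s = 0.99 eV

From Einstein's photoelectric equation: KE_max = hc/λ - φ
Rearranging: φ = hc/λ - KE_max

Calculate photon energy:
E_photon = hc/λ = (6.626×10⁻³⁴ J·s)(3×10⁸ m/s) / (475.0×10⁻⁹ m) = 2.6102 eV

Therefore:
φ = 2.6102 - 0.99 = 1.62 eV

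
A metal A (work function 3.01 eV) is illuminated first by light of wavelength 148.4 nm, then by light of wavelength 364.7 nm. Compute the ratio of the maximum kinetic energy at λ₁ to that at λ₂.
13.7177

Using Einstein's equation: KE_max = hc/λ - φ

For λ₁ = 148.4 nm:
E₁ = hc/λ₁ = 8.3547 eV
KE₁ = E₁ - φ = 8.3547 - 3.01 = 5.3447 eV

For λ₂ = 364.7 nm:
E₂ = hc/λ₂ = 3.3996 eV
KE₂ = E₂ - φ = 3.3996 - 3.01 = 0.3896 eV

Ratio: KE₁/KE₂ = 5.3447/0.3896 = 13.7177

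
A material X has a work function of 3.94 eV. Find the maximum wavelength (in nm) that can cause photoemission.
314.68 nm

The threshold wavelength is when the photon energy equals the work function:
hc/λ₀ = φ

Solving for λ₀:
λ₀ = hc/φ = (6.626×10⁻³⁴ J·s)(3×10⁸ m/s) / (3.94 eV × 1.602×10⁻¹⁹ J/eV)
λ₀ = 314.68 nm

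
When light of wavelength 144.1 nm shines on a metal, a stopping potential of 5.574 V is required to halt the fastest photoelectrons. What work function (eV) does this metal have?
3.03 eV

The stopping potential gives the maximum kinetic energy: KE_max = eV_s = 5.574 eV

From Einstein's photoelectric equation: KE_max = hc/λ - φ
Rearranging: φ = hc/λ - KE_max

Calculate photon energy:
E_photon = hc/λ = (6.626×10⁻³⁴ J·s)(3×10⁸ m/s) / (144.1×10⁻⁹ m) = 8.6040 eV

Therefore:
φ = 8.6040 - 5.574 = 3.03 eV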